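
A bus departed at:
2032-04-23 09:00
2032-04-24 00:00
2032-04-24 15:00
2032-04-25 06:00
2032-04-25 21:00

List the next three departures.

Gaps: 15, 15, 15, 15 hours — each event is 15 hours after the previous one.
2032-04-25 21:00 + 15 h = 2032-04-26 12:00.
2032-04-26 12:00 + 15 h = 2032-04-27 03:00.
2032-04-27 03:00 + 15 h = 2032-04-27 18:00.

2032-04-26 12:00, 2032-04-27 03:00, 2032-04-27 18:00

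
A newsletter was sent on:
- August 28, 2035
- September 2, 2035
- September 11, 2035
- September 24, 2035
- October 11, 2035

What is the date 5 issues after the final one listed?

Intervals are 5, 9, 13, 17 days — an arithmetic progression with common difference 4.
Next gap: 21 days. October 11, 2035 + 21 days = November 1, 2035.
Next gap: 25 days. November 1, 2035 + 25 days = November 26, 2035.
Next gap: 29 days. November 26, 2035 + 29 days = December 25, 2035.
Next gap: 33 days. December 25, 2035 + 33 days = January 27, 2036.
Next gap: 37 days. January 27, 2036 + 37 days = March 4, 2036.

March 4, 2036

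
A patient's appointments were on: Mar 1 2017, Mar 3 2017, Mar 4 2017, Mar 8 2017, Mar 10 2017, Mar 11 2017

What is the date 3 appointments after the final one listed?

Gaps: 2, 1, 4, 2, 1 days — not constant, but cyclic with period 3.
The events fall on every Wednesday, Friday and Saturday.
The following Wednesday is Mar 15 2017.
The following Friday is Mar 17 2017.
The following Saturday is Mar 18 2017.

Mar 18 2017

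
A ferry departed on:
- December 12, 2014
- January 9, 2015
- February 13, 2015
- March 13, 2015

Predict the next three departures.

Gaps: 28, 35, 28 days — a mix of 28 and 35. Every date is a Friday.
Each is the 2nd Friday of its month.
April 2015 — 2nd Friday is April 10, 2015.
2nd Friday of May 2015: May 8, 2015.
2nd Friday of June 2015: June 12, 2015.

April 10, 2015; May 8, 2015; June 12, 2015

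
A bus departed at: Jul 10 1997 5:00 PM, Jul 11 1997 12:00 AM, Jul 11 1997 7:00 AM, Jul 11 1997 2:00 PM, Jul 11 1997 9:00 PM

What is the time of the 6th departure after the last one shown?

Jul 13 1997 3:00 PM

Gaps: 7, 7, 7, 7 hours — each event is 7 hours after the previous one.
Jul 11 1997 9:00 PM + 7 h = Jul 12 1997 4:00 AM.
Jul 12 1997 4:00 AM + 7 h = Jul 12 1997 11:00 AM.
Jul 12 1997 11:00 AM + 7 h = Jul 12 1997 6:00 PM.
Jul 12 1997 6:00 PM + 7 h = Jul 13 1997 1:00 AM.
Jul 13 1997 1:00 AM + 7 h = Jul 13 1997 8:00 AM.
Jul 13 1997 8:00 AM + 7 h = Jul 13 1997 3:00 PM.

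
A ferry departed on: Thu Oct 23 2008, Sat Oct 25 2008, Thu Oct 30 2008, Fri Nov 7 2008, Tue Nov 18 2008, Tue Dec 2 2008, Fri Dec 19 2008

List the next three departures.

The spacing grows by 3 each time: 2, 5, 8, 11, 14, 17 days.
Next gap: 20 days. Fri Dec 19 2008 + 20 days = Thu Jan 8 2009.
Next gap: 23 days. Thu Jan 8 2009 + 23 days = Sat Jan 31 2009.
Next gap: 26 days. Sat Jan 31 2009 + 26 days = Thu Feb 26 2009.

Thu Jan 8 2009, Sat Jan 31 2009, Thu Feb 26 2009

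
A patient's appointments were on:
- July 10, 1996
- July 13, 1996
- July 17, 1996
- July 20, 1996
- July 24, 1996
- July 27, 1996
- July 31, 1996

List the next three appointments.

The gap pattern 3, 4, 3, 4, 3, 4 repeats every 2 events.
These are the Wednesdays and Saturdays of each week.
Next Saturday: August 3, 1996.
The following Wednesday is August 7, 1996.
The following Saturday is August 10, 1996.

August 3, 1996; August 7, 1996; August 10, 1996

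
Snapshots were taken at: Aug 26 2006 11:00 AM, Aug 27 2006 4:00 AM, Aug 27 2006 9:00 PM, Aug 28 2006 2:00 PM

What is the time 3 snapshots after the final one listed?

The interval is a steady 17 hours (17, 17, 17).
Aug 28 2006 2:00 PM + 17 h = Aug 29 2006 7:00 AM.
Aug 29 2006 7:00 AM + 17 h = Aug 30 2006 12:00 AM.
Aug 30 2006 12:00 AM + 17 h = Aug 30 2006 5:00 PM.

Aug 30 2006 5:00 PM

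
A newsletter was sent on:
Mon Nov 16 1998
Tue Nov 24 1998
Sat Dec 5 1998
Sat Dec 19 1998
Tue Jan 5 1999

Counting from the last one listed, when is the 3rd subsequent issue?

Gaps: 8, 11, 14, 17 days — each gap is 3 larger than the previous one.
Next gap: 20 days. Tue Jan 5 1999 + 20 days = Mon Jan 25 1999.
Next gap: 23 days. Mon Jan 25 1999 + 23 days = Wed Feb 17 1999.
Next gap: 26 days. Wed Feb 17 1999 + 26 days = Mon Mar 15 1999.

Mon Mar 15 1999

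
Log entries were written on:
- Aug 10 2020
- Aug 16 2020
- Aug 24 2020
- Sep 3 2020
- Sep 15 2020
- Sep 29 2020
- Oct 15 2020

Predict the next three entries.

Nov 2 2020, Nov 22 2020, Dec 14 2020

The spacing grows by 2 each time: 6, 8, 10, 12, 14, 16 days.
Next gap: 18 days. Oct 15 2020 + 18 days = Nov 2 2020.
Next gap: 20 days. Nov 2 2020 + 20 days = Nov 22 2020.
Next gap: 22 days. Nov 22 2020 + 22 days = Dec 14 2020.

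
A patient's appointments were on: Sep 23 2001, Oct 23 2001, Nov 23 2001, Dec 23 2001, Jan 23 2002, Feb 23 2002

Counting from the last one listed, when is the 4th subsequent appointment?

The day-of-month is always 23 (30, 31, 30, 31, 31 days between events).
So this recurs on the 23rd of each month.
March 2002: Mar 23 2002.
April 2002: Apr 23 2002.
May 2002: May 23 2002.
June 2002: Jun 23 2002.

Jun 23 2002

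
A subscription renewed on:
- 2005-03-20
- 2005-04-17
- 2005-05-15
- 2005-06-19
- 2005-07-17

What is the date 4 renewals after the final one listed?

Gaps: 28, 28, 35, 28 days — a mix of 28 and 35. Every date is a Sunday.
Each is the 3rd Sunday of its month.
August 2005 — 3rd Sunday is 2005-08-21.
September 2005 — 3rd Sunday is 2005-09-18.
3rd Sunday of October 2005: 2005-10-16.
3rd Sunday of November 2005: 2005-11-20.

2005-11-20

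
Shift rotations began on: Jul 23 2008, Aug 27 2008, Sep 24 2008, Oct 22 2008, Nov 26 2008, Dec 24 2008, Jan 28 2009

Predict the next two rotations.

These are Wednesdays at 28- or 35-day spacing (35, 28, 28, 35, 28, 35).
The pattern: 4th Wednesday of the month.
February 2009 — 4th Wednesday is Feb 25 2009.
4th Wednesday of March 2009: Mar 25 2009.

Feb 25 2009, Mar 25 2009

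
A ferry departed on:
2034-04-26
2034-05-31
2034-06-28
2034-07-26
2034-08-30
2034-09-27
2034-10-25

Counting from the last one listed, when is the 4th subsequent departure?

Every date is a Wednesday; gaps 35, 28, 28, 35, 28, 28 days.
Each is the last Wednesday of its month (at least one falls on the 29th or later, ruling out '4th Wednesday').
November 2034 ends with Wednesday 2034-11-29.
Last Wednesday of December 2034: 2034-12-27.
Last Wednesday of January 2035: 2035-01-31.
February 2035 ends with Wednesday 2035-02-28.

2035-02-28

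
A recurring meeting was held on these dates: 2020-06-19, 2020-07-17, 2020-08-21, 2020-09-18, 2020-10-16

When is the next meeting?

All dates are Fridays, 28, 35, 28, 28 days apart.
Specifically, the 3rd Friday of each month.
3rd Friday of November 2020: 2020-11-20.

2020-11-20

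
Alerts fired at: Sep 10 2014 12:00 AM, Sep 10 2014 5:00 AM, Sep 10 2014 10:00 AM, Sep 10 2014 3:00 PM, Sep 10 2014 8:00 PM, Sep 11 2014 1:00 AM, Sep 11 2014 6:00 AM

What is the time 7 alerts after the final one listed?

Sep 12 2014 5:00 PM

Spacing: 5, 5, 5, 5, 5, 5 h — constant 5 h.
Sep 11 2014 6:00 AM + 5 h = Sep 11 2014 11:00 AM.
Sep 11 2014 11:00 AM + 5 h = Sep 11 2014 4:00 PM.
Sep 11 2014 4:00 PM + 5 h = Sep 11 2014 9:00 PM.
Sep 11 2014 9:00 PM + 5 h = Sep 12 2014 2:00 AM.
Sep 12 2014 2:00 AM + 5 h = Sep 12 2014 7:00 AM.
Sep 12 2014 7:00 AM + 5 h = Sep 12 2014 12:00 PM.
Sep 12 2014 12:00 PM + 5 h = Sep 12 2014 5:00 PM.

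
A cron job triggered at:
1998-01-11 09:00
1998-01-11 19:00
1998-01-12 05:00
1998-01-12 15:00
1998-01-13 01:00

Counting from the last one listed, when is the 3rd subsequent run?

The interval is a steady 10 hours (10, 10, 10, 10).
1998-01-13 01:00 + 10 h = 1998-01-13 11:00.
1998-01-13 11:00 + 10 h = 1998-01-13 21:00.
1998-01-13 21:00 + 10 h = 1998-01-14 07:00.

1998-01-14 07:00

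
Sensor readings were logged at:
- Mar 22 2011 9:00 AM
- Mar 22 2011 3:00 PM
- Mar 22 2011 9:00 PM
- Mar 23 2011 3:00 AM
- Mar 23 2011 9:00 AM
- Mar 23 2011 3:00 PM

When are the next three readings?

The interval is a steady 6 hours (6, 6, 6, 6, 6).
Mar 23 2011 3:00 PM + 6 h = Mar 23 2011 9:00 PM.
Mar 23 2011 9:00 PM + 6 h = Mar 24 2011 3:00 AM.
Mar 24 2011 3:00 AM + 6 h = Mar 24 2011 9:00 AM.

Mar 23 2011 9:00 PM, Mar 24 2011 3:00 AM, Mar 24 2011 9:00 AM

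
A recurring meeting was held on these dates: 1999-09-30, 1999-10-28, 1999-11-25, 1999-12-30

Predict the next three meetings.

2000-01-27, 2000-02-24, 2000-03-30

These are Thursdays with 28, 28, 35-day gaps.
Each is the final Thursday of its month — 1999-09-30 is past the 28th, so '4th Thursday' doesn't fit.
January 2000 ends with Thursday 2000-01-27.
Last Thursday of February 2000: 2000-02-24.
Last Thursday of March 2000: 2000-03-30.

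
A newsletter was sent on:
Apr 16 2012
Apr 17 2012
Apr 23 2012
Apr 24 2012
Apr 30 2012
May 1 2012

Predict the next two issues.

Every event lands on a Monday or Tuesday (gaps cycle 1, 6, 1, 6, 1).
So the schedule is: every Monday and Tuesday.
The following Monday is May 7 2012.
The following Tuesday is May 8 2012.

May 7 2012, May 8 2012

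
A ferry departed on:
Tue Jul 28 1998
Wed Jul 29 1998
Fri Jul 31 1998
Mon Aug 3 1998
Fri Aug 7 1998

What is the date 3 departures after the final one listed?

Gaps: 1, 2, 3, 4 days — each gap is 1 larger than the previous one.
Next gap: 5 days. Fri Aug 7 1998 + 5 days = Wed Aug 12 1998.
Next gap: 6 days. Wed Aug 12 1998 + 6 days = Tue Aug 18 1998.
Next gap: 7 days. Tue Aug 18 1998 + 7 days = Tue Aug 25 1998.

Tue Aug 25 1998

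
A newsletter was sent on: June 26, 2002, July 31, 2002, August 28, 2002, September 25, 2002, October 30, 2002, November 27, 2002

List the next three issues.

All Wednesdays; the gaps (35, 28, 28, 35, 28) vary with month length.
This is the last Wednesday of each month.
December 2002 ends with Wednesday December 25, 2002.
Last Wednesday of January 2003: January 29, 2003.
February 2003 ends with Wednesday February 26, 2003.

December 25, 2002; January 29, 2003; February 26, 2003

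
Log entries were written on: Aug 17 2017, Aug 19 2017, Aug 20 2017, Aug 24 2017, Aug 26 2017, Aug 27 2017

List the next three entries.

Every event lands on a Thursday or Saturday or Sunday (gaps cycle 2, 1, 4, 2, 1).
So the schedule is: every Thursday, Saturday and Sunday.
The following Thursday is Aug 31 2017.
The following Saturday is Sep 2 2017.
Next Sunday: Sep 3 2017.

Aug 31 2017, Sep 2 2017, Sep 3 2017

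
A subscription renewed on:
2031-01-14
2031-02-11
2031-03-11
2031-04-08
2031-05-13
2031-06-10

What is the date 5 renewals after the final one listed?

2031-11-11

Gaps: 28, 28, 28, 35, 28 days — a mix of 28 and 35. Every date is a Tuesday.
Each is the 2nd Tuesday of its month.
2nd Tuesday of July 2031: 2031-07-08.
2nd Tuesday of August 2031: 2031-08-12.
September 2031 — 2nd Tuesday is 2031-09-09.
2nd Tuesday of October 2031: 2031-10-14.
November 2031 — 2nd Tuesday is 2031-11-11.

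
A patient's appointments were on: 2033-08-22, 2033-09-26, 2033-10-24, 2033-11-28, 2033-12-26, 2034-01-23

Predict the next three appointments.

2034-02-27, 2034-03-27, 2034-04-24

All dates are Mondays, 35, 28, 35, 28, 28 days apart.
Specifically, the 4th Monday of each month.
February 2034 — 4th Monday is 2034-02-27.
March 2034 — 4th Monday is 2034-03-27.
April 2034 — 4th Monday is 2034-04-24.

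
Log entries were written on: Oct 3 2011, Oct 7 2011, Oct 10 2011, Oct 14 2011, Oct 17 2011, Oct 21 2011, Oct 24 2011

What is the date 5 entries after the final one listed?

Nov 11 2011

Gaps: 4, 3, 4, 3, 4, 3 days — not constant, but cyclic with period 2.
The events fall on every Monday and Friday.
Next Friday: Oct 28 2011.
The following Monday is Oct 31 2011.
Next Friday: Nov 4 2011.
Next Monday: Nov 7 2011.
The following Friday is Nov 11 2011.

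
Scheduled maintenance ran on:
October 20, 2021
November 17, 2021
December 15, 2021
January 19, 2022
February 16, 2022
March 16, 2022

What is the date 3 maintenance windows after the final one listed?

These are Wednesdays at 28- or 35-day spacing (28, 28, 35, 28, 28).
The pattern: 3rd Wednesday of the month.
3rd Wednesday of April 2022: April 20, 2022.
3rd Wednesday of May 2022: May 18, 2022.
3rd Wednesday of June 2022: June 15, 2022.

June 15, 2022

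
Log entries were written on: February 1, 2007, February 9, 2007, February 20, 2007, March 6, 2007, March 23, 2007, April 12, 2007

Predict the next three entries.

Gaps: 8, 11, 14, 17, 20 days — each gap is 3 larger than the previous one.
Next gap: 23 days. April 12, 2007 + 23 days = May 5, 2007.
Next gap: 26 days. May 5, 2007 + 26 days = May 31, 2007.
Next gap: 29 days. May 31, 2007 + 29 days = June 29, 2007.

May 5, 2007; May 31, 2007; June 29, 2007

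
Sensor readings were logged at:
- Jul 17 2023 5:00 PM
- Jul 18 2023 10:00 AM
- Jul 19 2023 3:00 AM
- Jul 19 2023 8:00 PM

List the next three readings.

Gaps: 17, 17, 17 hours — each event is 17 hours after the previous one.
Jul 19 2023 8:00 PM + 17 h = Jul 20 2023 1:00 PM.
Jul 20 2023 1:00 PM + 17 h = Jul 21 2023 6:00 AM.
Jul 21 2023 6:00 AM + 17 h = Jul 21 2023 11:00 PM.

Jul 20 2023 1:00 PM, Jul 21 2023 6:00 AM, Jul 21 2023 11:00 PM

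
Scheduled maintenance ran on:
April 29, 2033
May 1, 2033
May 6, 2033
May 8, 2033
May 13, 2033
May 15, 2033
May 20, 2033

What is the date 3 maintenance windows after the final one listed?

The gap pattern 2, 5, 2, 5, 2, 5 repeats every 2 events.
These are the Fridays and Sundays of each week.
The following Sunday is May 22, 2033.
The following Friday is May 27, 2033.
Next Sunday: May 29, 2033.

May 29, 2033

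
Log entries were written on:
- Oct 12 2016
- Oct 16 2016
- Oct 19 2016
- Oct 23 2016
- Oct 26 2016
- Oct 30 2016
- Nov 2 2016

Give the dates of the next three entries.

Every event lands on a Wednesday or Sunday (gaps cycle 4, 3, 4, 3, 4, 3).
So the schedule is: every Wednesday and Sunday.
The following Sunday is Nov 6 2016.
Next Wednesday: Nov 9 2016.
Next Sunday: Nov 13 2016.

Nov 6 2016, Nov 9 2016, Nov 13 2016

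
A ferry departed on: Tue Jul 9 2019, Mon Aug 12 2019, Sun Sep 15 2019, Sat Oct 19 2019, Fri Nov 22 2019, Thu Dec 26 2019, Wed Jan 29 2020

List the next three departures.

Tue Mar 3 2020, Mon Apr 6 2020, Sun May 10 2020

The spacing is 34, 34, 34, 34, 34, 34 days — always 34 days.
Wed Jan 29 2020 + 34 days = Tue Mar 3 2020.
Tue Mar 3 2020 + 34 days = Mon Apr 6 2020.
Mon Apr 6 2020 + 34 days = Sun May 10 2020.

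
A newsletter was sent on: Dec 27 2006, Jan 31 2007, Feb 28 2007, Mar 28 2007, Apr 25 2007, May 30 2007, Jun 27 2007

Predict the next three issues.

Every date is a Wednesday; gaps 35, 28, 28, 28, 35, 28 days.
Each is the last Wednesday of its month (at least one falls on the 29th or later, ruling out '4th Wednesday').
July 2007 ends with Wednesday Jul 25 2007.
August 2007 ends with Wednesday Aug 29 2007.
Last Wednesday of September 2007: Sep 26 2007.

Jul 25 2007, Aug 29 2007, Sep 26 2007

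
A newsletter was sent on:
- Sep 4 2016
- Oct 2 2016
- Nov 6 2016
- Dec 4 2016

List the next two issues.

Jan 1 2017, Feb 5 2017

All dates are Sundays, 28, 35, 28 days apart.
Specifically, the 1st Sunday of each month.
January 2017 — 1st Sunday is Jan 1 2017.
February 2017 — 1st Sunday is Feb 5 2017.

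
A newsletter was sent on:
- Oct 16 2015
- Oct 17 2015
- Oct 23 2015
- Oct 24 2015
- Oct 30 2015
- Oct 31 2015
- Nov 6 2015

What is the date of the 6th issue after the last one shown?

The gap pattern 1, 6, 1, 6, 1, 6 repeats every 2 events.
These are the Fridays and Saturdays of each week.
Next Saturday: Nov 7 2015.
Next Friday: Nov 13 2015.
The following Saturday is Nov 14 2015.
The following Friday is Nov 20 2015.
Next Saturday: Nov 21 2015.
Next Friday: Nov 27 2015.

Nov 27 2015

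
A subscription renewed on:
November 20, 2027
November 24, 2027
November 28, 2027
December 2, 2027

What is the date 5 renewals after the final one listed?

December 22, 2027

The spacing is 4, 4, 4 days — always 4 days.
December 2, 2027 + 4 days = December 6, 2027.
December 6, 2027 + 4 days = December 10, 2027.
December 10, 2027 + 4 days = December 14, 2027.
December 14, 2027 + 4 days = December 18, 2027.
December 18, 2027 + 4 days = December 22, 2027.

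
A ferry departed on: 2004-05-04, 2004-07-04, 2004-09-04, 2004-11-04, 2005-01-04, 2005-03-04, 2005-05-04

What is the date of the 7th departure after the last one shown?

The day-of-month is always 4 (61, 62, 61, 61, 59, 61 days between events).
So this recurs on the 4th of every 2 months.
July 2005: 2005-07-04.
September 2005: 2005-09-04.
Next: November 2005 → 2005-11-04.
Next: January 2006 → 2006-01-04.
March 2006: 2006-03-04.
Next: May 2006 → 2006-05-04.
July 2006: 2006-07-04.

2006-07-04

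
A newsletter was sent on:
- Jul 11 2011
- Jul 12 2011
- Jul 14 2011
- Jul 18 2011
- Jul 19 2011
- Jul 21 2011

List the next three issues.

Jul 25 2011, Jul 26 2011, Jul 28 2011

Gaps: 1, 2, 4, 1, 2 days — not constant, but cyclic with period 3.
The events fall on every Monday, Tuesday and Thursday.
The following Monday is Jul 25 2011.
Next Tuesday: Jul 26 2011.
Next Thursday: Jul 28 2011.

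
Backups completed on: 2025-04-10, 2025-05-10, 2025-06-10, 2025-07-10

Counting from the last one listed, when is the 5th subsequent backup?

Gaps: 30, 31, 30 days — not constant. Every event is on the 10th of the month.
Pattern: the 10th of each month.
Next: August 2025 → 2025-08-10.
Next: September 2025 → 2025-09-10.
Next: October 2025 → 2025-10-10.
Next: November 2025 → 2025-11-10.
December 2025: 2025-12-10.

2025-12-10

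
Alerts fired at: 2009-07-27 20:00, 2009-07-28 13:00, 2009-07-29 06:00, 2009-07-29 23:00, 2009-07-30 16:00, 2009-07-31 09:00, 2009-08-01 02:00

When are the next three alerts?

Spacing: 17, 17, 17, 17, 17, 17 h — constant 17 h.
2009-08-01 02:00 + 17 h = 2009-08-01 19:00.
2009-08-01 19:00 + 17 h = 2009-08-02 12:00.
2009-08-02 12:00 + 17 h = 2009-08-03 05:00.

2009-08-01 19:00, 2009-08-02 12:00, 2009-08-03 05:00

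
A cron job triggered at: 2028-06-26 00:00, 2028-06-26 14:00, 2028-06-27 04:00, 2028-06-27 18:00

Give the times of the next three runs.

Gaps: 14, 14, 14 hours — each event is 14 hours after the previous one.
2028-06-27 18:00 + 14 h = 2028-06-28 08:00.
2028-06-28 08:00 + 14 h = 2028-06-28 22:00.
2028-06-28 22:00 + 14 h = 2028-06-29 12:00.

2028-06-28 08:00, 2028-06-28 22:00, 2028-06-29 12:00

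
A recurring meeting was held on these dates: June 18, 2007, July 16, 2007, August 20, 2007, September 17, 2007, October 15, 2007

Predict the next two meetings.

November 19, 2007; December 17, 2007

These are Mondays at 28- or 35-day spacing (28, 35, 28, 28).
The pattern: 3rd Monday of the month.
3rd Monday of November 2007: November 19, 2007.
3rd Monday of December 2007: December 17, 2007.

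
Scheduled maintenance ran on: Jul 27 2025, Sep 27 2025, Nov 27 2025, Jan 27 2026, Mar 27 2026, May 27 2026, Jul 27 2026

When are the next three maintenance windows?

The day-of-month is always 27 (62, 61, 61, 59, 61, 61 days between events).
So this recurs on the 27th of every 2 months.
September 2026: Sep 27 2026.
November 2026: Nov 27 2026.
Next: January 2027 → Jan 27 2027.

Sep 27 2026, Nov 27 2026, Jan 27 2027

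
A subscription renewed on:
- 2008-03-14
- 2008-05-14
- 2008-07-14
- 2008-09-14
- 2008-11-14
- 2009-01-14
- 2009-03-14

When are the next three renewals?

The day-of-month is always 14 (61, 61, 62, 61, 61, 59 days between events).
So this recurs on the 14th of every 2 months.
Next: May 2009 → 2009-05-14.
July 2009: 2009-07-14.
Next: September 2009 → 2009-09-14.

2009-05-14, 2009-07-14, 2009-09-14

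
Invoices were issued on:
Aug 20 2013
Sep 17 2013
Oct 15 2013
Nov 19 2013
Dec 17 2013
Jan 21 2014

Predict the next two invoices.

Feb 18 2014, Mar 18 2014

All dates are Tuesdays, 28, 28, 35, 28, 35 days apart.
Specifically, the 3rd Tuesday of each month.
3rd Tuesday of February 2014: Feb 18 2014.
March 2014 — 3rd Tuesday is Mar 18 2014.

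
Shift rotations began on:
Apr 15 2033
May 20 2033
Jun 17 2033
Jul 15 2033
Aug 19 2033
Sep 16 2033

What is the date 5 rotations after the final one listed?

Gaps: 35, 28, 28, 35, 28 days — a mix of 28 and 35. Every date is a Friday.
Each is the 3rd Friday of its month.
3rd Friday of October 2033: Oct 21 2033.
3rd Friday of November 2033: Nov 18 2033.
December 2033 — 3rd Friday is Dec 16 2033.
3rd Friday of January 2034: Jan 20 2034.
3rd Friday of February 2034: Feb 17 2034.

Feb 17 2034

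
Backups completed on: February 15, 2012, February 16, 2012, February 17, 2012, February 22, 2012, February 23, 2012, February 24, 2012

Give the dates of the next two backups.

Every event lands on a Wednesday or Thursday or Friday (gaps cycle 1, 1, 5, 1, 1).
So the schedule is: every Wednesday, Thursday and Friday.
Next Wednesday: February 29, 2012.
Next Thursday: March 1, 2012.

February 29, 2012; March 1, 2012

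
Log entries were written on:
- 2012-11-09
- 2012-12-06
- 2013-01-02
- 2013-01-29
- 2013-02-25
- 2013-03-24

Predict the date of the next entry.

2013-04-20

The spacing is 27, 27, 27, 27, 27 days — always 27 days.
2013-03-24 + 27 days = 2013-04-20.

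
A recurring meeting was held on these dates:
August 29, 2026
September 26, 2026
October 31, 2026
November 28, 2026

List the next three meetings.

December 26, 2026; January 30, 2027; February 27, 2027

Every date is a Saturday; gaps 28, 35, 28 days.
Each is the last Saturday of its month (at least one falls on the 29th or later, ruling out '4th Saturday').
December 2026 ends with Saturday December 26, 2026.
January 2027 ends with Saturday January 30, 2027.
Last Saturday of February 2027: February 27, 2027.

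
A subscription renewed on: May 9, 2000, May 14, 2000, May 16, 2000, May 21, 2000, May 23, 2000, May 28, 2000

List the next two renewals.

The gap pattern 5, 2, 5, 2, 5 repeats every 2 events.
These are the Tuesdays and Sundays of each week.
Next Tuesday: May 30, 2000.
The following Sunday is June 4, 2000.

May 30, 2000; June 4, 2000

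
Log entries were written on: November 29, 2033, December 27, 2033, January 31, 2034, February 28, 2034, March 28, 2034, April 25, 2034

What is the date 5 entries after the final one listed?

All Tuesdays; the gaps (28, 35, 28, 28, 28) vary with month length.
This is the last Tuesday of each month.
May 2034 ends with Tuesday May 30, 2034.
Last Tuesday of June 2034: June 27, 2034.
Last Tuesday of July 2034: July 25, 2034.
Last Tuesday of August 2034: August 29, 2034.
September 2034 ends with Tuesday September 26, 2034.

September 26, 2034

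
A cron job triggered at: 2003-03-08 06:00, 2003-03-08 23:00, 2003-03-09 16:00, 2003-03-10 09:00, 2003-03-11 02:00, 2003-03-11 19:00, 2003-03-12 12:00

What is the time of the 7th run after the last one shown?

2003-03-17 11:00

Gaps: 17, 17, 17, 17, 17, 17 hours — each event is 17 hours after the previous one.
2003-03-12 12:00 + 17 h = 2003-03-13 05:00.
2003-03-13 05:00 + 17 h = 2003-03-13 22:00.
2003-03-13 22:00 + 17 h = 2003-03-14 15:00.
2003-03-14 15:00 + 17 h = 2003-03-15 08:00.
2003-03-15 08:00 + 17 h = 2003-03-16 01:00.
2003-03-16 01:00 + 17 h = 2003-03-16 18:00.
2003-03-16 18:00 + 17 h = 2003-03-17 11:00.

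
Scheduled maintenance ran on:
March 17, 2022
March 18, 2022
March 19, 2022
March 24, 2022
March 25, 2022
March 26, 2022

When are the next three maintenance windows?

March 31, 2022; April 1, 2022; April 2, 2022

Gaps: 1, 1, 5, 1, 1 days — not constant, but cyclic with period 3.
The events fall on every Thursday, Friday and Saturday.
The following Thursday is March 31, 2022.
The following Friday is April 1, 2022.
The following Saturday is April 2, 2022.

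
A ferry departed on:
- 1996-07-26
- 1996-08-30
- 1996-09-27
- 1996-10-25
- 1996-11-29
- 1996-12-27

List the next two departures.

1997-01-31, 1997-02-28

These are Fridays with 35, 28, 28, 35, 28-day gaps.
Each is the final Friday of its month — 1996-08-30 is past the 28th, so '4th Friday' doesn't fit.
January 1997 ends with Friday 1997-01-31.
Last Friday of February 1997: 1997-02-28.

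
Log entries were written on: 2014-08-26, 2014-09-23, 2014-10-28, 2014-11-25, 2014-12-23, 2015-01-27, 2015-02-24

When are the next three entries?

2015-03-24, 2015-04-28, 2015-05-26

Gaps: 28, 35, 28, 28, 35, 28 days — a mix of 28 and 35. Every date is a Tuesday.
Each is the 4th Tuesday of its month.
4th Tuesday of March 2015: 2015-03-24.
April 2015 — 4th Tuesday is 2015-04-28.
May 2015 — 4th Tuesday is 2015-05-26.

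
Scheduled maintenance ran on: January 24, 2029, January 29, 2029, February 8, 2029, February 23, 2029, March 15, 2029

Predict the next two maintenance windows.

Intervals are 5, 10, 15, 20 days — an arithmetic progression with common difference 5.
Next gap: 25 days. March 15, 2029 + 25 days = April 9, 2029.
Next gap: 30 days. April 9, 2029 + 30 days = May 9, 2029.

April 9, 2029; May 9, 2029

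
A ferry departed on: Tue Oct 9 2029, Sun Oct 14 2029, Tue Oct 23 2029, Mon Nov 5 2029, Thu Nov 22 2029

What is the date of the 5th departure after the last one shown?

Tue Apr 16 2030

The spacing grows by 4 each time: 5, 9, 13, 17 days.
Next gap: 21 days. Thu Nov 22 2029 + 21 days = Thu Dec 13 2029.
Next gap: 25 days. Thu Dec 13 2029 + 25 days = Mon Jan 7 2030.
Next gap: 29 days. Mon Jan 7 2030 + 29 days = Tue Feb 5 2030.
Next gap: 33 days. Tue Feb 5 2030 + 33 days = Sun Mar 10 2030.
Next gap: 37 days. Sun Mar 10 2030 + 37 days = Tue Apr 16 2030.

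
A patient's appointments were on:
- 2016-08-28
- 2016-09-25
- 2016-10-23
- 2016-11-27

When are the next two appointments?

Gaps: 28, 28, 35 days — a mix of 28 and 35. Every date is a Sunday.
Each is the 4th Sunday of its month.
4th Sunday of December 2016: 2016-12-25.
January 2017 — 4th Sunday is 2017-01-22.

2016-12-25, 2017-01-22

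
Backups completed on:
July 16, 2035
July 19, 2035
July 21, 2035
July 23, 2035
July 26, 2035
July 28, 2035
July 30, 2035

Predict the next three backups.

August 2, 2035; August 4, 2035; August 6, 2035

The gap pattern 3, 2, 2, 3, 2, 2 repeats every 3 events.
These are the Mondays, Thursdays and Saturdays of each week.
The following Thursday is August 2, 2035.
The following Saturday is August 4, 2035.
Next Monday: August 6, 2035.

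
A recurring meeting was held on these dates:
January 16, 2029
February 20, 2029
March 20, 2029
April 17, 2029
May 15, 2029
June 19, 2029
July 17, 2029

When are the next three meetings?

August 21, 2029; September 18, 2029; October 16, 2029

These are Tuesdays at 28- or 35-day spacing (35, 28, 28, 28, 35, 28).
The pattern: 3rd Tuesday of the month.
3rd Tuesday of August 2029: August 21, 2029.
3rd Tuesday of September 2029: September 18, 2029.
October 2029 — 3rd Tuesday is October 16, 2029.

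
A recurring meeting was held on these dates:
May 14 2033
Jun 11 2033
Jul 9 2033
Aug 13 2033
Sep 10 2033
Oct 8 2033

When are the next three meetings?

Gaps: 28, 28, 35, 28, 28 days — a mix of 28 and 35. Every date is a Saturday.
Each is the 2nd Saturday of its month.
2nd Saturday of November 2033: Nov 12 2033.
December 2033 — 2nd Saturday is Dec 10 2033.
2nd Saturday of January 2034: Jan 14 2034.

Nov 12 2033, Dec 10 2033, Jan 14 2034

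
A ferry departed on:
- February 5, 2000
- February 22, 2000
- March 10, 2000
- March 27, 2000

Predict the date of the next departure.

April 13, 2000

Every event comes 17 days after the last (17, 17, 17).
March 27, 2000 + 17 days = April 13, 2000.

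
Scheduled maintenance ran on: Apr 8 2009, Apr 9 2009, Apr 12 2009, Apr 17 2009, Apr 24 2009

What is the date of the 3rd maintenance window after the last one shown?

May 27 2009

Gaps: 1, 3, 5, 7 days — each gap is 2 larger than the previous one.
Next gap: 9 days. Apr 24 2009 + 9 days = May 3 2009.
Next gap: 11 days. May 3 2009 + 11 days = May 14 2009.
Next gap: 13 days. May 14 2009 + 13 days = May 27 2009.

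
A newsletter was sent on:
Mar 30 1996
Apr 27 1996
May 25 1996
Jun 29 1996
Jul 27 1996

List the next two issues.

Aug 31 1996, Sep 28 1996

All Saturdays; the gaps (28, 28, 35, 28) vary with month length.
This is the last Saturday of each month.
August 1996 ends with Saturday Aug 31 1996.
September 1996 ends with Saturday Sep 28 1996.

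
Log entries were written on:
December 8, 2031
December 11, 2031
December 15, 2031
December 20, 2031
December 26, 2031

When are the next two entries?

Gaps: 3, 4, 5, 6 days — each gap is 1 larger than the previous one.
Next gap: 7 days. December 26, 2031 + 7 days = January 2, 2032.
Next gap: 8 days. January 2, 2032 + 8 days = January 10, 2032.

January 2, 2032; January 10, 2032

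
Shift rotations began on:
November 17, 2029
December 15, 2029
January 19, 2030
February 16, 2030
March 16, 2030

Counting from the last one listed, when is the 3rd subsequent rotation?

June 15, 2030

All dates are Saturdays, 28, 35, 28, 28 days apart.
Specifically, the 3rd Saturday of each month.
April 2030 — 3rd Saturday is April 20, 2030.
3rd Saturday of May 2030: May 18, 2030.
3rd Saturday of June 2030: June 15, 2030.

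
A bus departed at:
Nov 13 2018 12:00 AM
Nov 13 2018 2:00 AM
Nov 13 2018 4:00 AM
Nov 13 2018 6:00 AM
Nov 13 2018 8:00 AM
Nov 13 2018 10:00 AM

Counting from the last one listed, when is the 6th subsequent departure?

The interval is a steady 2 hours (2, 2, 2, 2, 2).
Nov 13 2018 10:00 AM + 2 h = Nov 13 2018 12:00 PM.
Nov 13 2018 12:00 PM + 2 h = Nov 13 2018 2:00 PM.
Nov 13 2018 2:00 PM + 2 h = Nov 13 2018 4:00 PM.
Nov 13 2018 4:00 PM + 2 h = Nov 13 2018 6:00 PM.
Nov 13 2018 6:00 PM + 2 h = Nov 13 2018 8:00 PM.
Nov 13 2018 8:00 PM + 2 h = Nov 13 2018 10:00 PM.

Nov 13 2018 10:00 PM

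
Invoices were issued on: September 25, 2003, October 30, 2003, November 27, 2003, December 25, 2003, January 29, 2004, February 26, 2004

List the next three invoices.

Every date is a Thursday; gaps 35, 28, 28, 35, 28 days.
Each is the last Thursday of its month (at least one falls on the 29th or later, ruling out '4th Thursday').
Last Thursday of March 2004: March 25, 2004.
April 2004 ends with Thursday April 29, 2004.
Last Thursday of May 2004: May 27, 2004.

March 25, 2004; April 29, 2004; May 27, 2004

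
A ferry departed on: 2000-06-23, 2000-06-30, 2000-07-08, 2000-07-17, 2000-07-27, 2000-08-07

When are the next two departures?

2000-08-19, 2000-09-01

Intervals are 7, 8, 9, 10, 11 days — an arithmetic progression with common difference 1.
Next gap: 12 days. 2000-08-07 + 12 days = 2000-08-19.
Next gap: 13 days. 2000-08-19 + 13 days = 2000-09-01.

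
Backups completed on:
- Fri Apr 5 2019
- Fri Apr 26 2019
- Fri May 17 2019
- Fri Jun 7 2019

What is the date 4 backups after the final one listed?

Every event comes 21 days after the last (21, 21, 21).
Fri Jun 7 2019 + 21 days = Fri Jun 28 2019.
Fri Jun 28 2019 + 21 days = Fri Jul 19 2019.
Fri Jul 19 2019 + 21 days = Fri Aug 9 2019.
Fri Aug 9 2019 + 21 days = Fri Aug 30 2019.

Fri Aug 30 2019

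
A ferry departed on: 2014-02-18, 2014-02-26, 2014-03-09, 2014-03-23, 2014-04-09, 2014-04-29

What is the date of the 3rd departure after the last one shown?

The spacing grows by 3 each time: 8, 11, 14, 17, 20 days.
Next gap: 23 days. 2014-04-29 + 23 days = 2014-05-22.
Next gap: 26 days. 2014-05-22 + 26 days = 2014-06-17.
Next gap: 29 days. 2014-06-17 + 29 days = 2014-07-16.

2014-07-16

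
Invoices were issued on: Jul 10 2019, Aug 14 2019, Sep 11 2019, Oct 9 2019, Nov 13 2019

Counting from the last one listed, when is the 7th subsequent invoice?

Jun 10 2020

All dates are Wednesdays, 35, 28, 28, 35 days apart.
Specifically, the 2nd Wednesday of each month.
December 2019 — 2nd Wednesday is Dec 11 2019.
2nd Wednesday of January 2020: Jan 8 2020.
2nd Wednesday of February 2020: Feb 12 2020.
March 2020 — 2nd Wednesday is Mar 11 2020.
2nd Wednesday of April 2020: Apr 8 2020.
May 2020 — 2nd Wednesday is May 13 2020.
2nd Wednesday of June 2020: Jun 10 2020.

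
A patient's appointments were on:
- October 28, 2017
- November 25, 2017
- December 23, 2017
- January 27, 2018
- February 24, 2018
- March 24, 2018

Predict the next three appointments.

Gaps: 28, 28, 35, 28, 28 days — a mix of 28 and 35. Every date is a Saturday.
Each is the 4th Saturday of its month.
4th Saturday of April 2018: April 28, 2018.
4th Saturday of May 2018: May 26, 2018.
June 2018 — 4th Saturday is June 23, 2018.

April 28, 2018; May 26, 2018; June 23, 2018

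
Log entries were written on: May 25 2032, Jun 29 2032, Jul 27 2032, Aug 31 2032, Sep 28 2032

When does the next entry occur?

These are Tuesdays with 35, 28, 35, 28-day gaps.
Each is the final Tuesday of its month — Jun 29 2032 is past the 28th, so '4th Tuesday' doesn't fit.
Last Tuesday of October 2032: Oct 26 2032.

Oct 26 2032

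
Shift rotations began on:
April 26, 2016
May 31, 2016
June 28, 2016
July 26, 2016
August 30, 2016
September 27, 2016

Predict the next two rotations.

All Tuesdays; the gaps (35, 28, 28, 35, 28) vary with month length.
This is the last Tuesday of each month.
Last Tuesday of October 2016: October 25, 2016.
Last Tuesday of November 2016: November 29, 2016.

October 25, 2016; November 29, 2016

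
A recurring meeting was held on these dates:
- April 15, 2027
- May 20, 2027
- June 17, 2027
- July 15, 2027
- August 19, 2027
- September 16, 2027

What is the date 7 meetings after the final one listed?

Gaps: 35, 28, 28, 35, 28 days — a mix of 28 and 35. Every date is a Thursday.
Each is the 3rd Thursday of its month.
3rd Thursday of October 2027: October 21, 2027.
November 2027 — 3rd Thursday is November 18, 2027.
3rd Thursday of December 2027: December 16, 2027.
3rd Thursday of January 2028: January 20, 2028.
3rd Thursday of February 2028: February 17, 2028.
March 2028 — 3rd Thursday is March 16, 2028.
3rd Thursday of April 2028: April 20, 2028.

April 20, 2028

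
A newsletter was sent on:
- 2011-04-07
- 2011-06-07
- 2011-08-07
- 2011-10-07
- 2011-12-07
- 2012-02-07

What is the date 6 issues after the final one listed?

2013-02-07

Each date is the 7th; the gaps (61, 61, 61, 61, 62) track the month lengths.
The rule is the 7th of every 2 months.
Next: April 2012 → 2012-04-07.
June 2012: 2012-06-07.
August 2012: 2012-08-07.
Next: October 2012 → 2012-10-07.
December 2012: 2012-12-07.
Next: February 2013 → 2013-02-07.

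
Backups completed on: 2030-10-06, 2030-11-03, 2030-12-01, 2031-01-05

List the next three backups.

2031-02-02, 2031-03-02, 2031-04-06

These are Sundays at 28- or 35-day spacing (28, 28, 35).
The pattern: 1st Sunday of the month.
1st Sunday of February 2031: 2031-02-02.
March 2031 — 1st Sunday is 2031-03-02.
April 2031 — 1st Sunday is 2031-04-06.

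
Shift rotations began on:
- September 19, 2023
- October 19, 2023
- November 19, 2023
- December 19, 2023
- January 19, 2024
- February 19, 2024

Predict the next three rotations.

Gaps: 30, 31, 30, 31, 31 days — not constant. Every event is on the 19th of the month.
Pattern: the 19th of each month.
March 2024: March 19, 2024.
Next: April 2024 → April 19, 2024.
May 2024: May 19, 2024.

March 19, 2024; April 19, 2024; May 19, 2024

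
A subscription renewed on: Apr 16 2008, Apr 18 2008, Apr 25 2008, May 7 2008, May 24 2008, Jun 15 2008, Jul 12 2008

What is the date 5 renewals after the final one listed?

Gaps: 2, 7, 12, 17, 22, 27 days — each gap is 5 larger than the previous one.
Next gap: 32 days. Jul 12 2008 + 32 days = Aug 13 2008.
Next gap: 37 days. Aug 13 2008 + 37 days = Sep 19 2008.
Next gap: 42 days. Sep 19 2008 + 42 days = Oct 31 2008.
Next gap: 47 days. Oct 31 2008 + 47 days = Dec 17 2008.
Next gap: 52 days. Dec 17 2008 + 52 days = Feb 7 2009.

Feb 7 2009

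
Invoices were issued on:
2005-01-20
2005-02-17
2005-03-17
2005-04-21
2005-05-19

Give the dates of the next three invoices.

2005-06-16, 2005-07-21, 2005-08-18

Gaps: 28, 28, 35, 28 days — a mix of 28 and 35. Every date is a Thursday.
Each is the 3rd Thursday of its month.
3rd Thursday of June 2005: 2005-06-16.
3rd Thursday of July 2005: 2005-07-21.
3rd Thursday of August 2005: 2005-08-18.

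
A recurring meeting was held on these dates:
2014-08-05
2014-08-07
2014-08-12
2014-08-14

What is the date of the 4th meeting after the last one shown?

2014-08-28

Gaps: 2, 5, 2 days — not constant, but cyclic with period 2.
The events fall on every Tuesday and Thursday.
Next Tuesday: 2014-08-19.
The following Thursday is 2014-08-21.
Next Tuesday: 2014-08-26.
The following Thursday is 2014-08-28.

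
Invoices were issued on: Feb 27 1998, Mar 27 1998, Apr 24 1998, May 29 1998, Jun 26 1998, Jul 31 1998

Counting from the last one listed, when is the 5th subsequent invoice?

Dec 25 1998

All Fridays; the gaps (28, 28, 35, 28, 35) vary with month length.
This is the last Friday of each month.
August 1998 ends with Friday Aug 28 1998.
Last Friday of September 1998: Sep 25 1998.
Last Friday of October 1998: Oct 30 1998.
November 1998 ends with Friday Nov 27 1998.
December 1998 ends with Friday Dec 25 1998.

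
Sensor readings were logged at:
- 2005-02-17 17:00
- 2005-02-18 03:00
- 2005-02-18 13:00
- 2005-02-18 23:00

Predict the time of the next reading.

2005-02-19 09:00

Gaps: 10, 10, 10 hours — each event is 10 hours after the previous one.
2005-02-18 23:00 + 10 h = 2005-02-19 09:00.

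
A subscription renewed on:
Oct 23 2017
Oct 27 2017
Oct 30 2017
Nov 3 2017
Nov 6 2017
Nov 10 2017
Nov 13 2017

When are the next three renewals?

Every event lands on a Monday or Friday (gaps cycle 4, 3, 4, 3, 4, 3).
So the schedule is: every Monday and Friday.
Next Friday: Nov 17 2017.
Next Monday: Nov 20 2017.
The following Friday is Nov 24 2017.

Nov 17 2017, Nov 20 2017, Nov 24 2017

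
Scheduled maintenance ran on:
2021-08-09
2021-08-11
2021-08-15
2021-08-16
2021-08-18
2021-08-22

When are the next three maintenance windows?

Gaps: 2, 4, 1, 2, 4 days — not constant, but cyclic with period 3.
The events fall on every Monday, Wednesday and Sunday.
Next Monday: 2021-08-23.
Next Wednesday: 2021-08-25.
Next Sunday: 2021-08-29.

2021-08-23, 2021-08-25, 2021-08-29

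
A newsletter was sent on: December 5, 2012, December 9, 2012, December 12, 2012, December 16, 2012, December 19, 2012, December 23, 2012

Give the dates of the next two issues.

December 26, 2012; December 30, 2012

Every event lands on a Wednesday or Sunday (gaps cycle 4, 3, 4, 3, 4).
So the schedule is: every Wednesday and Sunday.
The following Wednesday is December 26, 2012.
The following Sunday is December 30, 2012.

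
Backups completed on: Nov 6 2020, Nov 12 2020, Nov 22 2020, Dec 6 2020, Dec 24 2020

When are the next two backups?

Jan 15 2021, Feb 10 2021

The spacing grows by 4 each time: 6, 10, 14, 18 days.
Next gap: 22 days. Dec 24 2020 + 22 days = Jan 15 2021.
Next gap: 26 days. Jan 15 2021 + 26 days = Feb 10 2021.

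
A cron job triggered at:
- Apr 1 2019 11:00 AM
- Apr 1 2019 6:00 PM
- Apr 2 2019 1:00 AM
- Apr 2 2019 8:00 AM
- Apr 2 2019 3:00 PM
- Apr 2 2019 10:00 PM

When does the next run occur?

Spacing: 7, 7, 7, 7, 7 h — constant 7 h.
Apr 2 2019 10:00 PM + 7 h = Apr 3 2019 5:00 AM.

Apr 3 2019 5:00 AM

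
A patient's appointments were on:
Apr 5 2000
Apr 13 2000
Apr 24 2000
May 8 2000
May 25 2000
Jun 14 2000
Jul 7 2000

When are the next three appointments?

Aug 2 2000, Aug 31 2000, Oct 2 2000

Intervals are 8, 11, 14, 17, 20, 23 days — an arithmetic progression with common difference 3.
Next gap: 26 days. Jul 7 2000 + 26 days = Aug 2 2000.
Next gap: 29 days. Aug 2 2000 + 29 days = Aug 31 2000.
Next gap: 32 days. Aug 31 2000 + 32 days = Oct 2 2000.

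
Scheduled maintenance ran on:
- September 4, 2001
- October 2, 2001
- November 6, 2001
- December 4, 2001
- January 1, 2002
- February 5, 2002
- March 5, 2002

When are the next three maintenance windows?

These are Tuesdays at 28- or 35-day spacing (28, 35, 28, 28, 35, 28).
The pattern: 1st Tuesday of the month.
April 2002 — 1st Tuesday is April 2, 2002.
May 2002 — 1st Tuesday is May 7, 2002.
June 2002 — 1st Tuesday is June 4, 2002.

April 2, 2002; May 7, 2002; June 4, 2002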